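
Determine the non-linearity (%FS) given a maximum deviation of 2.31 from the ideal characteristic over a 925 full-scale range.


Linearity error = (max deviation / full scale) * 100%.
Linearity = (2.31 / 925) * 100
Linearity = 0.25 %FS

0.25 %FS


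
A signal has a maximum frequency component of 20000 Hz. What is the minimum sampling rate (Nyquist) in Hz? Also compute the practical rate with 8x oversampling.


By Nyquist theorem, fs_min = 2 * fmax.
fs_min = 2 * 20000 = 40000 Hz
Practical rate = 8 * fs_min = 8 * 40000 = 320000 Hz

fs_min = 40000 Hz, fs_practical = 320000 Hz


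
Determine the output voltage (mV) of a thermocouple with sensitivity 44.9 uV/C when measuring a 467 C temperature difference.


The thermocouple output V = sensitivity * dT.
V = 44.9 uV/C * 467 C
V = 20968.3 uV
V = 20.968 mV

20.968 mV


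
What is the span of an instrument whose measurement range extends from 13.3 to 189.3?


Span = upper range - lower range.
Span = 189.3 - (13.3)
Span = 176.0

176.0


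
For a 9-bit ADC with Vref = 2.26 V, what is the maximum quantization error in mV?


The maximum quantization error is +/- LSB/2.
LSB = Vref / 2^n = 2.26 / 512 = 0.00441406 V
Max error = LSB / 2 = 0.00441406 / 2 = 0.00220703 V
Max error = 2.207 mV

2.207 mV


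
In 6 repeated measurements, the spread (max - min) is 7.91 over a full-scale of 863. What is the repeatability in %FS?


Repeatability = (spread / full scale) * 100%.
R = (7.91 / 863) * 100
R = 0.917 %FS

0.917 %FS


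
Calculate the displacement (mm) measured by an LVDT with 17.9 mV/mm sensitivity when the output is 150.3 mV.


Displacement = Vout / sensitivity.
d = 150.3 / 17.9
d = 8.397 mm

8.397 mm


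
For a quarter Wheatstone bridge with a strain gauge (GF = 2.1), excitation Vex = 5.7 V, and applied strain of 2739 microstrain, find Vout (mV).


Quarter bridge output: Vout = (GF * epsilon * Vex) / 4.
Vout = (2.1 * 2739e-6 * 5.7) / 4
Vout = 0.03278583 / 4 V
Vout = 0.00819646 V = 8.1965 mV

8.1965 mV


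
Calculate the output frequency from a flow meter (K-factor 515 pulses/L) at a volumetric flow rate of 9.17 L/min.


Frequency = K * Q / 60 (converting L/min to L/s).
f = 515 * 9.17 / 60
f = 4722.55 / 60
f = 78.71 Hz

78.71 Hz


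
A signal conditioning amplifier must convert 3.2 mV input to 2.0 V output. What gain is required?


Gain = Vout / Vin (converting to same units).
G = 2.0 V / 3.2 mV
G = 2000.0 mV / 3.2 mV
G = 625.0

625.0


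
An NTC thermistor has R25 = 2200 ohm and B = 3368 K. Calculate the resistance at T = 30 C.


NTC thermistor equation: Rt = R25 * exp(B * (1/T - 1/T25)).
T in Kelvin: 303.15 K, T25 = 298.15 K
1/T - 1/T25 = 1/303.15 - 1/298.15 = -5.532e-05
B * (1/T - 1/T25) = 3368 * -5.532e-05 = -0.1863
Rt = 2200 * exp(-0.1863) = 1826.0 ohm

1826.0 ohm


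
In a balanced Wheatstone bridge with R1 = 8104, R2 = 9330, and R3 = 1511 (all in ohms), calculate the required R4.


At balance: R1*R4 = R2*R3, so R4 = R2*R3/R1.
R4 = 9330 * 1511 / 8104
R4 = 14097630 / 8104
R4 = 1739.59 ohm

1739.59 ohm


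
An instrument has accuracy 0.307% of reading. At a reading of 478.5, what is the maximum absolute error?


Absolute error = (accuracy% / 100) * reading.
Error = (0.307 / 100) * 478.5
Error = 0.00307 * 478.5
Error = 1.469

1.469


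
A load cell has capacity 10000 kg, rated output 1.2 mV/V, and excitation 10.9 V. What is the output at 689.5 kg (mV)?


Vout = rated_output * Vex * (load / capacity).
Vout = 1.2 * 10.9 * (689.5 / 10000)
Vout = 1.2 * 10.9 * 0.06895
Vout = 0.902 mV

0.902 mV


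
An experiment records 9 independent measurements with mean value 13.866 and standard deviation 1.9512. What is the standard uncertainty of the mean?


The standard uncertainty for Type A evaluation is u = s / sqrt(n).
u = 1.9512 / sqrt(9)
u = 1.9512 / 3.0
u = 0.6504

0.6504


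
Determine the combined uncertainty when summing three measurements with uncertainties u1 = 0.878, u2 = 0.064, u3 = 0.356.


For a sum of independent quantities, uc = sqrt(u1^2 + u2^2 + u3^2).
uc = sqrt(0.878^2 + 0.064^2 + 0.356^2)
uc = sqrt(0.770884 + 0.004096 + 0.126736)
uc = 0.9496

0.9496


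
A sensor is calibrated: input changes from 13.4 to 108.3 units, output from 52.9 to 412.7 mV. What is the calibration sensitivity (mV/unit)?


Sensitivity = (y2 - y1) / (x2 - x1).
S = (412.7 - 52.9) / (108.3 - 13.4)
S = 359.8 / 94.9
S = 3.7914 mV/unit

3.7914 mV/unit


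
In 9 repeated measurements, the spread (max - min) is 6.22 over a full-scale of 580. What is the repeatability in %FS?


Repeatability = (spread / full scale) * 100%.
R = (6.22 / 580) * 100
R = 1.072 %FS

1.072 %FS


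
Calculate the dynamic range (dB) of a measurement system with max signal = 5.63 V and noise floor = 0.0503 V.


Dynamic range = 20 * log10(Vmax / Vnoise).
DR = 20 * log10(5.63 / 0.0503)
DR = 20 * log10(111.93)
DR = 40.98 dB

40.98 dB


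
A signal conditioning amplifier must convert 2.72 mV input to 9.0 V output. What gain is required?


Gain = Vout / Vin (converting to same units).
G = 9.0 V / 2.72 mV
G = 9000.0 mV / 2.72 mV
G = 3308.82

3308.82


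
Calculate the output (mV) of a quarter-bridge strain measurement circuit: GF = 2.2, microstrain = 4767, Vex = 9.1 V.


Quarter bridge output: Vout = (GF * epsilon * Vex) / 4.
Vout = (2.2 * 4767e-6 * 9.1) / 4
Vout = 0.09543534 / 4 V
Vout = 0.02385884 V = 23.8588 mV

23.8588 mV


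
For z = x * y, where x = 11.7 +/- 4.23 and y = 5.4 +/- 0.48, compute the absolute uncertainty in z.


For a product z = x*y, the relative uncertainty is:
uz/z = sqrt((ux/x)^2 + (uy/y)^2)
Relative uncertainties: ux/x = 4.23/11.7 = 0.361538
uy/y = 0.48/5.4 = 0.088889
z = 11.7 * 5.4 = 63.2
uz = 63.2 * sqrt(0.361538^2 + 0.088889^2) = 23.522

23.522


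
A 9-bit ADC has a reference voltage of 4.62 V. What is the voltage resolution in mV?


The resolution (LSB) of an ADC is Vref / 2^n.
LSB = 4.62 / 2^9
LSB = 4.62 / 512
LSB = 0.00902344 V = 9.0234375 mV

9.0234375 mV


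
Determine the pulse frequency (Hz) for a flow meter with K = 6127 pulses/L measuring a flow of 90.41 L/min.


Frequency = K * Q / 60 (converting L/min to L/s).
f = 6127 * 90.41 / 60
f = 553942.07 / 60
f = 9232.37 Hz

9232.37 Hz


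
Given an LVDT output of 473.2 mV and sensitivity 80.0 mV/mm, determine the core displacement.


Displacement = Vout / sensitivity.
d = 473.2 / 80.0
d = 5.915 mm

5.915 mm


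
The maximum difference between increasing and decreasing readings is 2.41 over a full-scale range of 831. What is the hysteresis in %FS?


Hysteresis = (max difference / full scale) * 100%.
H = (2.41 / 831) * 100
H = 0.29 %FS

0.29 %FS


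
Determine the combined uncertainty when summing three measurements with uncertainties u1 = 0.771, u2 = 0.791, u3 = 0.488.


For a sum of independent quantities, uc = sqrt(u1^2 + u2^2 + u3^2).
uc = sqrt(0.771^2 + 0.791^2 + 0.488^2)
uc = sqrt(0.594441 + 0.625681 + 0.238144)
uc = 1.2076

1.2076


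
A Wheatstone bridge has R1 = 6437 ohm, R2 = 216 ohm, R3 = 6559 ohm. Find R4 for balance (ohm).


At balance: R1*R4 = R2*R3, so R4 = R2*R3/R1.
R4 = 216 * 6559 / 6437
R4 = 1416744 / 6437
R4 = 220.09 ohm

220.09 ohm


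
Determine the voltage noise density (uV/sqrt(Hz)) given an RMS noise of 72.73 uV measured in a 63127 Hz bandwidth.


Noise spectral density = Vrms / sqrt(BW).
NSD = 72.73 / sqrt(63127)
NSD = 72.73 / 251.2509
NSD = 0.2895 uV/sqrt(Hz)

0.2895 uV/sqrt(Hz)


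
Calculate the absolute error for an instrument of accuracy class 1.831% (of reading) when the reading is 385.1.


Absolute error = (accuracy% / 100) * reading.
Error = (1.831 / 100) * 385.1
Error = 0.01831 * 385.1
Error = 7.0512

7.0512


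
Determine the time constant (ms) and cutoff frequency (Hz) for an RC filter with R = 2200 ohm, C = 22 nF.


Time constant: tau = R * C.
tau = 2200 * 2.20e-08 = 4.84e-05 s
tau = 0.0484 ms
Cutoff frequency: fc = 1 / (2*pi*R*C).
fc = 1 / (2*pi*4.84e-05) = 3288.33 Hz

tau = 0.0484 ms, fc = 3288.33 Hz


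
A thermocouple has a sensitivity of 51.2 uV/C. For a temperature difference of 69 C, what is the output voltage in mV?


The thermocouple output V = sensitivity * dT.
V = 51.2 uV/C * 69 C
V = 3532.8 uV
V = 3.533 mV

3.533 mV


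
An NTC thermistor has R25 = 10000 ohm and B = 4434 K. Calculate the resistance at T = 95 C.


NTC thermistor equation: Rt = R25 * exp(B * (1/T - 1/T25)).
T in Kelvin: 368.15 K, T25 = 298.15 K
1/T - 1/T25 = 1/368.15 - 1/298.15 = -0.00063773
B * (1/T - 1/T25) = 4434 * -0.00063773 = -2.8277
Rt = 10000 * exp(-2.8277) = 591.5 ohm

591.5 ohm


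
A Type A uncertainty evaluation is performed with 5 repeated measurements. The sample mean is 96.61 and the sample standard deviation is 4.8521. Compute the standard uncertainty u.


The standard uncertainty for Type A evaluation is u = s / sqrt(n).
u = 4.8521 / sqrt(5)
u = 4.8521 / 2.2361
u = 2.1699

2.1699


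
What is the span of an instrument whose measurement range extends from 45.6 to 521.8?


Span = upper range - lower range.
Span = 521.8 - (45.6)
Span = 476.2

476.2


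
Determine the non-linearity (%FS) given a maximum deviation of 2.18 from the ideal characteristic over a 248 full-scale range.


Linearity error = (max deviation / full scale) * 100%.
Linearity = (2.18 / 248) * 100
Linearity = 0.879 %FS

0.879 %FS


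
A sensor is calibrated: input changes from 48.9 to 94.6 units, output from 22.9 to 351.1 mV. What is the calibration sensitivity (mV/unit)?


Sensitivity = (y2 - y1) / (x2 - x1).
S = (351.1 - 22.9) / (94.6 - 48.9)
S = 328.2 / 45.7
S = 7.1816 mV/unit

7.1816 mV/unit


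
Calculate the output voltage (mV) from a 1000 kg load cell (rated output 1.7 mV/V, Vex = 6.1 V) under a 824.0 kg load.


Vout = rated_output * Vex * (load / capacity).
Vout = 1.7 * 6.1 * (824.0 / 1000)
Vout = 1.7 * 6.1 * 0.824
Vout = 8.545 mV

8.545 mV


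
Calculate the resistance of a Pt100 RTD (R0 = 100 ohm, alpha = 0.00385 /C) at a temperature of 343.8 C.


The RTD equation: Rt = R0 * (1 + alpha * T).
Rt = 100 * (1 + 0.00385 * 343.8)
Rt = 100 * (1 + 1.32363)
Rt = 100 * 2.32363
Rt = 232.363 ohm

232.363 ohm


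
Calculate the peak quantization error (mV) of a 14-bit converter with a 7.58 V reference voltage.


The maximum quantization error is +/- LSB/2.
LSB = Vref / 2^n = 7.58 / 16384 = 0.00046265 V
Max error = LSB / 2 = 0.00046265 / 2 = 0.00023132 V
Max error = 0.2313 mV

0.2313 mV


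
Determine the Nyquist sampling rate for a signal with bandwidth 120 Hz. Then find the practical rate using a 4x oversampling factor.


By Nyquist theorem, fs_min = 2 * fmax.
fs_min = 2 * 120 = 240 Hz
Practical rate = 4 * fs_min = 4 * 240 = 960 Hz

fs_min = 240 Hz, fs_practical = 960 Hz


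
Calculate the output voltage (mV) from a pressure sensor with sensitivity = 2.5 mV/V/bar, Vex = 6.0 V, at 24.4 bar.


Output = sensitivity * Vex * P.
Vout = 2.5 * 6.0 * 24.4
Vout = 15.0 * 24.4
Vout = 366.0 mV

366.0 mV


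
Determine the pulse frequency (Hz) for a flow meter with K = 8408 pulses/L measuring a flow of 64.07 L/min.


Frequency = K * Q / 60 (converting L/min to L/s).
f = 8408 * 64.07 / 60
f = 538700.56 / 60
f = 8978.34 Hz

8978.34 Hz


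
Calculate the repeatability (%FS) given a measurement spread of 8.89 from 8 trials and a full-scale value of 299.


Repeatability = (spread / full scale) * 100%.
R = (8.89 / 299) * 100
R = 2.973 %FS

2.973 %FS


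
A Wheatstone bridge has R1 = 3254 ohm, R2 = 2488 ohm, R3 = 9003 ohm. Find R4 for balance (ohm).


At balance: R1*R4 = R2*R3, so R4 = R2*R3/R1.
R4 = 2488 * 9003 / 3254
R4 = 22399464 / 3254
R4 = 6883.67 ohm

6883.67 ohm


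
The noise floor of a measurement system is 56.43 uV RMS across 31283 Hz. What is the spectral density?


Noise spectral density = Vrms / sqrt(BW).
NSD = 56.43 / sqrt(31283)
NSD = 56.43 / 176.87
NSD = 0.319 uV/sqrt(Hz)

0.319 uV/sqrt(Hz)


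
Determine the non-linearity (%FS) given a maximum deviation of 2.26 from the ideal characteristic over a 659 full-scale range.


Linearity error = (max deviation / full scale) * 100%.
Linearity = (2.26 / 659) * 100
Linearity = 0.343 %FS

0.343 %FS


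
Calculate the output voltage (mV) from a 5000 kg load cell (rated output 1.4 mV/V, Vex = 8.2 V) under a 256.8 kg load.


Vout = rated_output * Vex * (load / capacity).
Vout = 1.4 * 8.2 * (256.8 / 5000)
Vout = 1.4 * 8.2 * 0.05136
Vout = 0.59 mV

0.59 mV


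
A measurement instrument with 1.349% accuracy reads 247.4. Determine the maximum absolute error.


Absolute error = (accuracy% / 100) * reading.
Error = (1.349 / 100) * 247.4
Error = 0.01349 * 247.4
Error = 3.3374

3.3374


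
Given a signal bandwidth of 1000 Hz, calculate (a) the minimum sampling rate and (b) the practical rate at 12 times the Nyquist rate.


By Nyquist theorem, fs_min = 2 * fmax.
fs_min = 2 * 1000 = 2000 Hz
Practical rate = 12 * fs_min = 12 * 2000 = 24000 Hz

fs_min = 2000 Hz, fs_practical = 24000 Hz


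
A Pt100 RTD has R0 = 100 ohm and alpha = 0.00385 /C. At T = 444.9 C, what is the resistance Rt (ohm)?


The RTD equation: Rt = R0 * (1 + alpha * T).
Rt = 100 * (1 + 0.00385 * 444.9)
Rt = 100 * (1 + 1.712865)
Rt = 100 * 2.712865
Rt = 271.286 ohm

271.286 ohm


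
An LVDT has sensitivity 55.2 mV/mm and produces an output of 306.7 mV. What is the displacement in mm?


Displacement = Vout / sensitivity.
d = 306.7 / 55.2
d = 5.556 mm

5.556 mm


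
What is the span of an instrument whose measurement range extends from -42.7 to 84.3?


Span = upper range - lower range.
Span = 84.3 - (-42.7)
Span = 127.0

127.0


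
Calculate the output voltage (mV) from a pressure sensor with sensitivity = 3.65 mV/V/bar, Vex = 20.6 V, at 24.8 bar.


Output = sensitivity * Vex * P.
Vout = 3.65 * 20.6 * 24.8
Vout = 75.19 * 24.8
Vout = 1864.71 mV

1864.71 mV


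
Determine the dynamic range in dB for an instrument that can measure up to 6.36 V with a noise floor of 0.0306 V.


Dynamic range = 20 * log10(Vmax / Vnoise).
DR = 20 * log10(6.36 / 0.0306)
DR = 20 * log10(207.84)
DR = 46.35 dB

46.35 dB


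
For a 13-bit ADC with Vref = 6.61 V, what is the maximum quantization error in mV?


The maximum quantization error is +/- LSB/2.
LSB = Vref / 2^n = 6.61 / 8192 = 0.00080688 V
Max error = LSB / 2 = 0.00080688 / 2 = 0.00040344 V
Max error = 0.4034 mV

0.4034 mV


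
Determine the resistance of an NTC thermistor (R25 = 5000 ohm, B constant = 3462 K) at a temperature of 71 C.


NTC thermistor equation: Rt = R25 * exp(B * (1/T - 1/T25)).
T in Kelvin: 344.15 K, T25 = 298.15 K
1/T - 1/T25 = 1/344.15 - 1/298.15 = -0.00044831
B * (1/T - 1/T25) = 3462 * -0.00044831 = -1.552
Rt = 5000 * exp(-1.552) = 1059.1 ohm

1059.1 ohm


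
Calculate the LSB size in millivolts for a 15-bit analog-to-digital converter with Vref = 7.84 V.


The resolution (LSB) of an ADC is Vref / 2^n.
LSB = 7.84 / 2^15
LSB = 7.84 / 32768
LSB = 0.00023926 V = 0.23925781 mV

0.23925781 mV


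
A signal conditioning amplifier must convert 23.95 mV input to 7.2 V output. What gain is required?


Gain = Vout / Vin (converting to same units).
G = 7.2 V / 23.95 mV
G = 7200.0 mV / 23.95 mV
G = 300.63

300.63


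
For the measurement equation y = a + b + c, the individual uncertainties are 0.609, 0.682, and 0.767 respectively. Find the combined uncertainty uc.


For a sum of independent quantities, uc = sqrt(u1^2 + u2^2 + u3^2).
uc = sqrt(0.609^2 + 0.682^2 + 0.767^2)
uc = sqrt(0.370881 + 0.465124 + 0.588289)
uc = 1.1934

1.1934


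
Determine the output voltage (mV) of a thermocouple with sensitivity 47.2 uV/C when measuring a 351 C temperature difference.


The thermocouple output V = sensitivity * dT.
V = 47.2 uV/C * 351 C
V = 16567.2 uV
V = 16.567 mV

16.567 mV


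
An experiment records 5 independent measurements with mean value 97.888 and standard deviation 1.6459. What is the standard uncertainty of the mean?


The standard uncertainty for Type A evaluation is u = s / sqrt(n).
u = 1.6459 / sqrt(5)
u = 1.6459 / 2.2361
u = 0.7361

0.7361


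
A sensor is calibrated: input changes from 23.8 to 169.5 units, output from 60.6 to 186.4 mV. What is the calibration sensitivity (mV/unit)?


Sensitivity = (y2 - y1) / (x2 - x1).
S = (186.4 - 60.6) / (169.5 - 23.8)
S = 125.8 / 145.7
S = 0.8634 mV/unit

0.8634 mV/unit


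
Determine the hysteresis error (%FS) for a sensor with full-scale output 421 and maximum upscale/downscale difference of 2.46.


Hysteresis = (max difference / full scale) * 100%.
H = (2.46 / 421) * 100
H = 0.584 %FS

0.584 %FS


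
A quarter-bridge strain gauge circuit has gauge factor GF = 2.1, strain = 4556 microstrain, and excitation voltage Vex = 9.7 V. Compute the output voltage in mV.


Quarter bridge output: Vout = (GF * epsilon * Vex) / 4.
Vout = (2.1 * 4556e-6 * 9.7) / 4
Vout = 0.09280572 / 4 V
Vout = 0.02320143 V = 23.2014 mV

23.2014 mV


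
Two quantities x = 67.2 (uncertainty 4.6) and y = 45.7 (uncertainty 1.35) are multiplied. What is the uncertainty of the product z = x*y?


For a product z = x*y, the relative uncertainty is:
uz/z = sqrt((ux/x)^2 + (uy/y)^2)
Relative uncertainties: ux/x = 4.6/67.2 = 0.068452
uy/y = 1.35/45.7 = 0.02954
z = 67.2 * 45.7 = 3071.0
uz = 3071.0 * sqrt(0.068452^2 + 0.02954^2) = 228.96

228.96


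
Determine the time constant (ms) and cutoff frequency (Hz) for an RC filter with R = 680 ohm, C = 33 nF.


Time constant: tau = R * C.
tau = 680 * 3.30e-08 = 2.244e-05 s
tau = 0.0224 ms
Cutoff frequency: fc = 1 / (2*pi*R*C).
fc = 1 / (2*pi*2.244e-05) = 7092.47 Hz

tau = 0.0224 ms, fc = 7092.47 Hz


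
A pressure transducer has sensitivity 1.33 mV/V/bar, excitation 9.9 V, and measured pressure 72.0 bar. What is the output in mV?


Output = sensitivity * Vex * P.
Vout = 1.33 * 9.9 * 72.0
Vout = 13.167 * 72.0
Vout = 948.02 mV

948.02 mV


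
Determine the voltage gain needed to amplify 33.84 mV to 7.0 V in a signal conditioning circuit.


Gain = Vout / Vin (converting to same units).
G = 7.0 V / 33.84 mV
G = 7000.0 mV / 33.84 mV
G = 206.86

206.86


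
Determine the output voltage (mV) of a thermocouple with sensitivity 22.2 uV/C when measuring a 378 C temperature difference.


The thermocouple output V = sensitivity * dT.
V = 22.2 uV/C * 378 C
V = 8391.6 uV
V = 8.392 mV

8.392 mV


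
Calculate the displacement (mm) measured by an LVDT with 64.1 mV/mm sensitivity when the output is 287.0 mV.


Displacement = Vout / sensitivity.
d = 287.0 / 64.1
d = 4.477 mm

4.477 mm


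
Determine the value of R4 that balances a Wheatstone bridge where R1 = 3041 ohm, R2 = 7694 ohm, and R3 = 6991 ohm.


At balance: R1*R4 = R2*R3, so R4 = R2*R3/R1.
R4 = 7694 * 6991 / 3041
R4 = 53788754 / 3041
R4 = 17687.85 ohm

17687.85 ohm


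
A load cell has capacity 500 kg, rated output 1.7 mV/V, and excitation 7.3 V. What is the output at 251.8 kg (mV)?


Vout = rated_output * Vex * (load / capacity).
Vout = 1.7 * 7.3 * (251.8 / 500)
Vout = 1.7 * 7.3 * 0.5036
Vout = 6.25 mV

6.25 mV


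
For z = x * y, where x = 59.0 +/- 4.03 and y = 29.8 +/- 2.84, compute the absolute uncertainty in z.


For a product z = x*y, the relative uncertainty is:
uz/z = sqrt((ux/x)^2 + (uy/y)^2)
Relative uncertainties: ux/x = 4.03/59.0 = 0.068305
uy/y = 2.84/29.8 = 0.095302
z = 59.0 * 29.8 = 1758.2
uz = 1758.2 * sqrt(0.068305^2 + 0.095302^2) = 206.153

206.153


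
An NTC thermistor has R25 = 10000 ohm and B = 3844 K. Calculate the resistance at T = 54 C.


NTC thermistor equation: Rt = R25 * exp(B * (1/T - 1/T25)).
T in Kelvin: 327.15 K, T25 = 298.15 K
1/T - 1/T25 = 1/327.15 - 1/298.15 = -0.00029731
B * (1/T - 1/T25) = 3844 * -0.00029731 = -1.1429
Rt = 10000 * exp(-1.1429) = 3189.0 ohm

3189.0 ohm


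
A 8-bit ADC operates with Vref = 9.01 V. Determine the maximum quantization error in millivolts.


The maximum quantization error is +/- LSB/2.
LSB = Vref / 2^n = 9.01 / 256 = 0.03519531 V
Max error = LSB / 2 = 0.03519531 / 2 = 0.01759766 V
Max error = 17.5977 mV

17.5977 mV


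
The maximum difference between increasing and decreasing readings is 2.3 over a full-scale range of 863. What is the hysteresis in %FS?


Hysteresis = (max difference / full scale) * 100%.
H = (2.3 / 863) * 100
H = 0.267 %FS

0.267 %FS


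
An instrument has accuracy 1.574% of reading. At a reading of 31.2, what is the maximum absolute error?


Absolute error = (accuracy% / 100) * reading.
Error = (1.574 / 100) * 31.2
Error = 0.01574 * 31.2
Error = 0.4911

0.4911


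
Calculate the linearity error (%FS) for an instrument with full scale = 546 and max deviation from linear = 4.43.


Linearity error = (max deviation / full scale) * 100%.
Linearity = (4.43 / 546) * 100
Linearity = 0.811 %FS

0.811 %FS


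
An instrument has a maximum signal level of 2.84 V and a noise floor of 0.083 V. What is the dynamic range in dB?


Dynamic range = 20 * log10(Vmax / Vnoise).
DR = 20 * log10(2.84 / 0.083)
DR = 20 * log10(34.22)
DR = 30.68 dB

30.68 dB


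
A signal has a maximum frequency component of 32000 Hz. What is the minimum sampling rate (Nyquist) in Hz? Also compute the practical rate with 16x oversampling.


By Nyquist theorem, fs_min = 2 * fmax.
fs_min = 2 * 32000 = 64000 Hz
Practical rate = 16 * fs_min = 16 * 64000 = 1024000 Hz

fs_min = 64000 Hz, fs_practical = 1024000 Hz


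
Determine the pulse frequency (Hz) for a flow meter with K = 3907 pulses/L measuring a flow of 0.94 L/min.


Frequency = K * Q / 60 (converting L/min to L/s).
f = 3907 * 0.94 / 60
f = 3672.58 / 60
f = 61.21 Hz

61.21 Hz


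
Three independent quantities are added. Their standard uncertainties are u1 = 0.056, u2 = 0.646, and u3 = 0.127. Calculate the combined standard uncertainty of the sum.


For a sum of independent quantities, uc = sqrt(u1^2 + u2^2 + u3^2).
uc = sqrt(0.056^2 + 0.646^2 + 0.127^2)
uc = sqrt(0.003136 + 0.417316 + 0.016129)
uc = 0.6607

0.6607


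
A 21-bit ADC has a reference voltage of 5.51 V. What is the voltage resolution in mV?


The resolution (LSB) of an ADC is Vref / 2^n.
LSB = 5.51 / 2^21
LSB = 5.51 / 2097152
LSB = 2.63e-06 V = 0.00262737 mV

0.00262737 mV


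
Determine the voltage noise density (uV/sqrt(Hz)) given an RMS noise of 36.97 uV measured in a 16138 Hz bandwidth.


Noise spectral density = Vrms / sqrt(BW).
NSD = 36.97 / sqrt(16138)
NSD = 36.97 / 127.0354
NSD = 0.291 uV/sqrt(Hz)

0.291 uV/sqrt(Hz)


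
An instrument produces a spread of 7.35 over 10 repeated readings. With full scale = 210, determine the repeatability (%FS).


Repeatability = (spread / full scale) * 100%.
R = (7.35 / 210) * 100
R = 3.5 %FS

3.5 %FS


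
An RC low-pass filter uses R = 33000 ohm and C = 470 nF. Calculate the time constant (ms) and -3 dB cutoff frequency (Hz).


Time constant: tau = R * C.
tau = 33000 * 4.70e-07 = 0.01551 s
tau = 15.51 ms
Cutoff frequency: fc = 1 / (2*pi*R*C).
fc = 1 / (2*pi*0.01551) = 10.26 Hz

tau = 15.51 ms, fc = 10.26 Hz


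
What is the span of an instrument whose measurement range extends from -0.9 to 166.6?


Span = upper range - lower range.
Span = 166.6 - (-0.9)
Span = 167.5

167.5


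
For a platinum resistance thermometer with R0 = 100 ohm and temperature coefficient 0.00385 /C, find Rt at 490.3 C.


The RTD equation: Rt = R0 * (1 + alpha * T).
Rt = 100 * (1 + 0.00385 * 490.3)
Rt = 100 * (1 + 1.887655)
Rt = 100 * 2.887655
Rt = 288.766 ohm

288.766 ohm


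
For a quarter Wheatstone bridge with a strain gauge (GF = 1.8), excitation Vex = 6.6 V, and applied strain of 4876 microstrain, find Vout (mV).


Quarter bridge output: Vout = (GF * epsilon * Vex) / 4.
Vout = (1.8 * 4876e-6 * 6.6) / 4
Vout = 0.05792688 / 4 V
Vout = 0.01448172 V = 14.4817 mV

14.4817 mV


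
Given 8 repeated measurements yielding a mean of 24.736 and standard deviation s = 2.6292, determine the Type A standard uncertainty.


The standard uncertainty for Type A evaluation is u = s / sqrt(n).
u = 2.6292 / sqrt(8)
u = 2.6292 / 2.8284
u = 0.9296

0.9296


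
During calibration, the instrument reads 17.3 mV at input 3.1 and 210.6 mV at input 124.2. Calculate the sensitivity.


Sensitivity = (y2 - y1) / (x2 - x1).
S = (210.6 - 17.3) / (124.2 - 3.1)
S = 193.3 / 121.1
S = 1.5962 mV/unit

1.5962 mV/unit


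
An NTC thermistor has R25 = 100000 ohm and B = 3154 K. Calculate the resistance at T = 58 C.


NTC thermistor equation: Rt = R25 * exp(B * (1/T - 1/T25)).
T in Kelvin: 331.15 K, T25 = 298.15 K
1/T - 1/T25 = 1/331.15 - 1/298.15 = -0.00033424
B * (1/T - 1/T25) = 3154 * -0.00033424 = -1.0542
Rt = 100000 * exp(-1.0542) = 34847.7 ohm

34847.7 ohm


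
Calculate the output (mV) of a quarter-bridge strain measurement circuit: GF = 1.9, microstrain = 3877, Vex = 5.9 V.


Quarter bridge output: Vout = (GF * epsilon * Vex) / 4.
Vout = (1.9 * 3877e-6 * 5.9) / 4
Vout = 0.04346117 / 4 V
Vout = 0.01086529 V = 10.8653 mV

10.8653 mV


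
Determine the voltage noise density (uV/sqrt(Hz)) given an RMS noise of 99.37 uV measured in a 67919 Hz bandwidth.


Noise spectral density = Vrms / sqrt(BW).
NSD = 99.37 / sqrt(67919)
NSD = 99.37 / 260.6127
NSD = 0.3813 uV/sqrt(Hz)

0.3813 uV/sqrt(Hz)


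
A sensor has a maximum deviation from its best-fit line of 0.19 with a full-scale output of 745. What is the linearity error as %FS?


Linearity error = (max deviation / full scale) * 100%.
Linearity = (0.19 / 745) * 100
Linearity = 0.026 %FS

0.026 %FS


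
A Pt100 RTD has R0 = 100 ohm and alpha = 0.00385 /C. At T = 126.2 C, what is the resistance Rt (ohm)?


The RTD equation: Rt = R0 * (1 + alpha * T).
Rt = 100 * (1 + 0.00385 * 126.2)
Rt = 100 * (1 + 0.48587)
Rt = 100 * 1.48587
Rt = 148.587 ohm

148.587 ohm


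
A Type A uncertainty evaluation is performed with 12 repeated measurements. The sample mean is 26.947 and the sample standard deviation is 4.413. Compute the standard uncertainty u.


The standard uncertainty for Type A evaluation is u = s / sqrt(n).
u = 4.413 / sqrt(12)
u = 4.413 / 3.4641
u = 1.2739

1.2739


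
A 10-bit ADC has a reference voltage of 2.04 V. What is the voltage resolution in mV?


The resolution (LSB) of an ADC is Vref / 2^n.
LSB = 2.04 / 2^10
LSB = 2.04 / 1024
LSB = 0.00199219 V = 1.9921875 mV

1.9921875 mV


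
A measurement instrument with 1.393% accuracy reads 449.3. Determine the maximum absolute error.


Absolute error = (accuracy% / 100) * reading.
Error = (1.393 / 100) * 449.3
Error = 0.01393 * 449.3
Error = 6.2587

6.2587


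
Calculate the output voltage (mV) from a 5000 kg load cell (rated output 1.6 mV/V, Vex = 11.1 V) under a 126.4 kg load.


Vout = rated_output * Vex * (load / capacity).
Vout = 1.6 * 11.1 * (126.4 / 5000)
Vout = 1.6 * 11.1 * 0.02528
Vout = 0.449 mV

0.449 mV


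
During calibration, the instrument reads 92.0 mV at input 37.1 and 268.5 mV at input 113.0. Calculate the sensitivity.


Sensitivity = (y2 - y1) / (x2 - x1).
S = (268.5 - 92.0) / (113.0 - 37.1)
S = 176.5 / 75.9
S = 2.3254 mV/unit

2.3254 mV/unit


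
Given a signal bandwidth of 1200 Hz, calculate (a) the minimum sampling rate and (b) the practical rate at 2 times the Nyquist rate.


By Nyquist theorem, fs_min = 2 * fmax.
fs_min = 2 * 1200 = 2400 Hz
Practical rate = 2 * fs_min = 2 * 2400 = 4800 Hz

fs_min = 2400 Hz, fs_practical = 4800 Hz


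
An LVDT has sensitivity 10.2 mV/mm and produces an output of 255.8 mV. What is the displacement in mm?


Displacement = Vout / sensitivity.
d = 255.8 / 10.2
d = 25.078 mm

25.078 mm


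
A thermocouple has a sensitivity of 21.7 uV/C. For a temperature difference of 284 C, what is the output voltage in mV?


The thermocouple output V = sensitivity * dT.
V = 21.7 uV/C * 284 C
V = 6162.8 uV
V = 6.163 mV

6.163 mV


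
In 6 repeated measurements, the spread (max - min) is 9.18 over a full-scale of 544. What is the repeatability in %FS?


Repeatability = (spread / full scale) * 100%.
R = (9.18 / 544) * 100
R = 1.688 %FS

1.688 %FS


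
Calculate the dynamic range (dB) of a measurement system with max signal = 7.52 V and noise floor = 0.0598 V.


Dynamic range = 20 * log10(Vmax / Vnoise).
DR = 20 * log10(7.52 / 0.0598)
DR = 20 * log10(125.75)
DR = 41.99 dB

41.99 dB


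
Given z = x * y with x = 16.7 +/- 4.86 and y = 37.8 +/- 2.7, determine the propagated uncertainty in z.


For a product z = x*y, the relative uncertainty is:
uz/z = sqrt((ux/x)^2 + (uy/y)^2)
Relative uncertainties: ux/x = 4.86/16.7 = 0.291018
uy/y = 2.7/37.8 = 0.071429
z = 16.7 * 37.8 = 631.3
uz = 631.3 * sqrt(0.291018^2 + 0.071429^2) = 189.161

189.161


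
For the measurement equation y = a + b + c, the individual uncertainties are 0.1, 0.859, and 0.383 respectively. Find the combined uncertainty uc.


For a sum of independent quantities, uc = sqrt(u1^2 + u2^2 + u3^2).
uc = sqrt(0.1^2 + 0.859^2 + 0.383^2)
uc = sqrt(0.01 + 0.737881 + 0.146689)
uc = 0.9458

0.9458


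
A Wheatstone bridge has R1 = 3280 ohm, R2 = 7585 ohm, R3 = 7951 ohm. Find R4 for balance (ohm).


At balance: R1*R4 = R2*R3, so R4 = R2*R3/R1.
R4 = 7585 * 7951 / 3280
R4 = 60308335 / 3280
R4 = 18386.69 ohm

18386.69 ohm


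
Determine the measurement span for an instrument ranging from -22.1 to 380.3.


Span = upper range - lower range.
Span = 380.3 - (-22.1)
Span = 402.4

402.4


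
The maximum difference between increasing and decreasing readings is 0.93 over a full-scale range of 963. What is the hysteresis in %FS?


Hysteresis = (max difference / full scale) * 100%.
H = (0.93 / 963) * 100
H = 0.097 %FS

0.097 %FS


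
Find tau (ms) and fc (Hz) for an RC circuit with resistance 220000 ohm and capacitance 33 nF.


Time constant: tau = R * C.
tau = 220000 * 3.30e-08 = 0.00726 s
tau = 7.26 ms
Cutoff frequency: fc = 1 / (2*pi*R*C).
fc = 1 / (2*pi*0.00726) = 21.92 Hz

tau = 7.26 ms, fc = 21.92 Hz


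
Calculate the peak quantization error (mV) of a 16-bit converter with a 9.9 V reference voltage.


The maximum quantization error is +/- LSB/2.
LSB = Vref / 2^n = 9.9 / 65536 = 0.00015106 V
Max error = LSB / 2 = 0.00015106 / 2 = 7.553e-05 V
Max error = 0.0755 mV

0.0755 mV


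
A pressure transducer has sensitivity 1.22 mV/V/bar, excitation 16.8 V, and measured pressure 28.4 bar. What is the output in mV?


Output = sensitivity * Vex * P.
Vout = 1.22 * 16.8 * 28.4
Vout = 20.496 * 28.4
Vout = 582.09 mV

582.09 mV


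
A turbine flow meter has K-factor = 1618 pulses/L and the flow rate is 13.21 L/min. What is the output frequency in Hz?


Frequency = K * Q / 60 (converting L/min to L/s).
f = 1618 * 13.21 / 60
f = 21373.78 / 60
f = 356.23 Hz

356.23 Hz


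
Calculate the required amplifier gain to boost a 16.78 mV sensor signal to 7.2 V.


Gain = Vout / Vin (converting to same units).
G = 7.2 V / 16.78 mV
G = 7200.0 mV / 16.78 mV
G = 429.08

429.08


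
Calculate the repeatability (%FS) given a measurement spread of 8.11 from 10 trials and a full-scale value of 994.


Repeatability = (spread / full scale) * 100%.
R = (8.11 / 994) * 100
R = 0.816 %FS

0.816 %FS


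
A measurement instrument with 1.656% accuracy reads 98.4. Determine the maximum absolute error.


Absolute error = (accuracy% / 100) * reading.
Error = (1.656 / 100) * 98.4
Error = 0.01656 * 98.4
Error = 1.6295

1.6295


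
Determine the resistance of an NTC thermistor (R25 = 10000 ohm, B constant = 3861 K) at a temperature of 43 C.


NTC thermistor equation: Rt = R25 * exp(B * (1/T - 1/T25)).
T in Kelvin: 316.15 K, T25 = 298.15 K
1/T - 1/T25 = 1/316.15 - 1/298.15 = -0.00019096
B * (1/T - 1/T25) = 3861 * -0.00019096 = -0.7373
Rt = 10000 * exp(-0.7373) = 4784.0 ohm

4784.0 ohm


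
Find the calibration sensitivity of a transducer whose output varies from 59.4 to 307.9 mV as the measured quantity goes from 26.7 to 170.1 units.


Sensitivity = (y2 - y1) / (x2 - x1).
S = (307.9 - 59.4) / (170.1 - 26.7)
S = 248.5 / 143.4
S = 1.7329 mV/unit

1.7329 mV/unit


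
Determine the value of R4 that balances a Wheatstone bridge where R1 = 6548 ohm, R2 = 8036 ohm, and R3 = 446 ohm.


At balance: R1*R4 = R2*R3, so R4 = R2*R3/R1.
R4 = 8036 * 446 / 6548
R4 = 3584056 / 6548
R4 = 547.35 ohm

547.35 ohm


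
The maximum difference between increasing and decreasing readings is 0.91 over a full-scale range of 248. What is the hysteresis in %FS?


Hysteresis = (max difference / full scale) * 100%.
H = (0.91 / 248) * 100
H = 0.367 %FS

0.367 %FS


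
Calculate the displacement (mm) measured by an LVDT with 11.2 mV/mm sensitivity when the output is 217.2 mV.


Displacement = Vout / sensitivity.
d = 217.2 / 11.2
d = 19.393 mm

19.393 mm


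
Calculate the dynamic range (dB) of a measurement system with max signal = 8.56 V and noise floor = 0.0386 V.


Dynamic range = 20 * log10(Vmax / Vnoise).
DR = 20 * log10(8.56 / 0.0386)
DR = 20 * log10(221.76)
DR = 46.92 dB

46.92 dB


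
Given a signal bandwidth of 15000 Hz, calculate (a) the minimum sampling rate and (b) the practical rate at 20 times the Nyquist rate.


By Nyquist theorem, fs_min = 2 * fmax.
fs_min = 2 * 15000 = 30000 Hz
Practical rate = 20 * fs_min = 20 * 30000 = 600000 Hz

fs_min = 30000 Hz, fs_practical = 600000 Hz


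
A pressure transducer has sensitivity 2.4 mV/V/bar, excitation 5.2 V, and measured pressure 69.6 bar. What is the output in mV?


Output = sensitivity * Vex * P.
Vout = 2.4 * 5.2 * 69.6
Vout = 12.48 * 69.6
Vout = 868.61 mV

868.61 mV


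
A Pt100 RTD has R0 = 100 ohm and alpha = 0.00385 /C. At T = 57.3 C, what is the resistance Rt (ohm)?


The RTD equation: Rt = R0 * (1 + alpha * T).
Rt = 100 * (1 + 0.00385 * 57.3)
Rt = 100 * (1 + 0.220605)
Rt = 100 * 1.220605
Rt = 122.06 ohm

122.06 ohm


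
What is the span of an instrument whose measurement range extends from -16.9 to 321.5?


Span = upper range - lower range.
Span = 321.5 - (-16.9)
Span = 338.4

338.4


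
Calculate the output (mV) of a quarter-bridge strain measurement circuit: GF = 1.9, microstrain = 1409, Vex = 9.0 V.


Quarter bridge output: Vout = (GF * epsilon * Vex) / 4.
Vout = (1.9 * 1409e-6 * 9.0) / 4
Vout = 0.0240939 / 4 V
Vout = 0.00602348 V = 6.0235 mV

6.0235 mV


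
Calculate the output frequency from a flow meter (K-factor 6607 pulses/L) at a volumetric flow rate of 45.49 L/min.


Frequency = K * Q / 60 (converting L/min to L/s).
f = 6607 * 45.49 / 60
f = 300552.43 / 60
f = 5009.21 Hz

5009.21 Hz


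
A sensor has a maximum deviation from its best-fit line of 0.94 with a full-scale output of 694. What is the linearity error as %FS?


Linearity error = (max deviation / full scale) * 100%.
Linearity = (0.94 / 694) * 100
Linearity = 0.135 %FS

0.135 %FS


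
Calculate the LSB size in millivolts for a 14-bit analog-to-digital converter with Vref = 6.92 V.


The resolution (LSB) of an ADC is Vref / 2^n.
LSB = 6.92 / 2^14
LSB = 6.92 / 16384
LSB = 0.00042236 V = 0.42236328 mV

0.42236328 mV


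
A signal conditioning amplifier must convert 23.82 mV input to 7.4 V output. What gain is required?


Gain = Vout / Vin (converting to same units).
G = 7.4 V / 23.82 mV
G = 7400.0 mV / 23.82 mV
G = 310.66

310.66


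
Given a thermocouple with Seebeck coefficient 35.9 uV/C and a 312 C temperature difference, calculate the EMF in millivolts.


The thermocouple output V = sensitivity * dT.
V = 35.9 uV/C * 312 C
V = 11200.8 uV
V = 11.201 mV

11.201 mV


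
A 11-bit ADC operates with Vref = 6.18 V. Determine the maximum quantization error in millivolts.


The maximum quantization error is +/- LSB/2.
LSB = Vref / 2^n = 6.18 / 2048 = 0.00301758 V
Max error = LSB / 2 = 0.00301758 / 2 = 0.00150879 V
Max error = 1.5088 mV

1.5088 mV


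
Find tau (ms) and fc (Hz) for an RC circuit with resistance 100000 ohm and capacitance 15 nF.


Time constant: tau = R * C.
tau = 100000 * 1.50e-08 = 0.0015 s
tau = 1.5 ms
Cutoff frequency: fc = 1 / (2*pi*R*C).
fc = 1 / (2*pi*0.0015) = 106.1 Hz

tau = 1.5 ms, fc = 106.1 Hz


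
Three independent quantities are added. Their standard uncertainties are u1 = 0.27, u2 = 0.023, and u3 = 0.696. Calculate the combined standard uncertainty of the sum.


For a sum of independent quantities, uc = sqrt(u1^2 + u2^2 + u3^2).
uc = sqrt(0.27^2 + 0.023^2 + 0.696^2)
uc = sqrt(0.0729 + 0.000529 + 0.484416)
uc = 0.7469

0.7469


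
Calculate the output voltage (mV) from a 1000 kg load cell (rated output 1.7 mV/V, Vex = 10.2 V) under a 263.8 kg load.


Vout = rated_output * Vex * (load / capacity).
Vout = 1.7 * 10.2 * (263.8 / 1000)
Vout = 1.7 * 10.2 * 0.2638
Vout = 4.574 mV

4.574 mV


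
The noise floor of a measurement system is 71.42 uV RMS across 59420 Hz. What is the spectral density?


Noise spectral density = Vrms / sqrt(BW).
NSD = 71.42 / sqrt(59420)
NSD = 71.42 / 243.7622
NSD = 0.293 uV/sqrt(Hz)

0.293 uV/sqrt(Hz)


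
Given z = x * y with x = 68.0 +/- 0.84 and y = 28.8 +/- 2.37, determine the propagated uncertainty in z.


For a product z = x*y, the relative uncertainty is:
uz/z = sqrt((ux/x)^2 + (uy/y)^2)
Relative uncertainties: ux/x = 0.84/68.0 = 0.012353
uy/y = 2.37/28.8 = 0.082292
z = 68.0 * 28.8 = 1958.4
uz = 1958.4 * sqrt(0.012353^2 + 0.082292^2) = 162.966

162.966


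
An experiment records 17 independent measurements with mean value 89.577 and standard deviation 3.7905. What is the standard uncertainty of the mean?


The standard uncertainty for Type A evaluation is u = s / sqrt(n).
u = 3.7905 / sqrt(17)
u = 3.7905 / 4.1231
u = 0.9193

0.9193


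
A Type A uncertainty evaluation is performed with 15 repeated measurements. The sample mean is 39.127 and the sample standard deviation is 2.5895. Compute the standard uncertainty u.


The standard uncertainty for Type A evaluation is u = s / sqrt(n).
u = 2.5895 / sqrt(15)
u = 2.5895 / 3.873
u = 0.6686

0.6686


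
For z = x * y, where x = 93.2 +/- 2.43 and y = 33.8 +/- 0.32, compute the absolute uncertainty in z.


For a product z = x*y, the relative uncertainty is:
uz/z = sqrt((ux/x)^2 + (uy/y)^2)
Relative uncertainties: ux/x = 2.43/93.2 = 0.026073
uy/y = 0.32/33.8 = 0.009467
z = 93.2 * 33.8 = 3150.2
uz = 3150.2 * sqrt(0.026073^2 + 0.009467^2) = 87.381

87.381


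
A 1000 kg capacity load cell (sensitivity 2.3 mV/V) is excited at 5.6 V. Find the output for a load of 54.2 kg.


Vout = rated_output * Vex * (load / capacity).
Vout = 2.3 * 5.6 * (54.2 / 1000)
Vout = 2.3 * 5.6 * 0.0542
Vout = 0.698 mV

0.698 mV


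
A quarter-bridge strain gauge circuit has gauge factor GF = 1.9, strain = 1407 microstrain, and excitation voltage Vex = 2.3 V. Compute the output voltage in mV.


Quarter bridge output: Vout = (GF * epsilon * Vex) / 4.
Vout = (1.9 * 1407e-6 * 2.3) / 4
Vout = 0.00614859 / 4 V
Vout = 0.00153715 V = 1.5371 mV

1.5371 mV


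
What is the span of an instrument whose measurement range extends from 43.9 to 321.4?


Span = upper range - lower range.
Span = 321.4 - (43.9)
Span = 277.5

277.5


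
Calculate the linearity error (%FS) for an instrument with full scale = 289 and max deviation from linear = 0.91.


Linearity error = (max deviation / full scale) * 100%.
Linearity = (0.91 / 289) * 100
Linearity = 0.315 %FS

0.315 %FS


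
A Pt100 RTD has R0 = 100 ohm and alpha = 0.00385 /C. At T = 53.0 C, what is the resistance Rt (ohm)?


The RTD equation: Rt = R0 * (1 + alpha * T).
Rt = 100 * (1 + 0.00385 * 53.0)
Rt = 100 * (1 + 0.20405)
Rt = 100 * 1.20405
Rt = 120.405 ohm

120.405 ohm


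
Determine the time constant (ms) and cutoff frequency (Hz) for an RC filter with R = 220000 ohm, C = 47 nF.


Time constant: tau = R * C.
tau = 220000 * 4.70e-08 = 0.01034 s
tau = 10.34 ms
Cutoff frequency: fc = 1 / (2*pi*R*C).
fc = 1 / (2*pi*0.01034) = 15.39 Hz

tau = 10.34 ms, fc = 15.39 Hz


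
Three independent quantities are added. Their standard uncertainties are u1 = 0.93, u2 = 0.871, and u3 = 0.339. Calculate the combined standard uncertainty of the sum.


For a sum of independent quantities, uc = sqrt(u1^2 + u2^2 + u3^2).
uc = sqrt(0.93^2 + 0.871^2 + 0.339^2)
uc = sqrt(0.8649 + 0.758641 + 0.114921)
uc = 1.3185

1.3185
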